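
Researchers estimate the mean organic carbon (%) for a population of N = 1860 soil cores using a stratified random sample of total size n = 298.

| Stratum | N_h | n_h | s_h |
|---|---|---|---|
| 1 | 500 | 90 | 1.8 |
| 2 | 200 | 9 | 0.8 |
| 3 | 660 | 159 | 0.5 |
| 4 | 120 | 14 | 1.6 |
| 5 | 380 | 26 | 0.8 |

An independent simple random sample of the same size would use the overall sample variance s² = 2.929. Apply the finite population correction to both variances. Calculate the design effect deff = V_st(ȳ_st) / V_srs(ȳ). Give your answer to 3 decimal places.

deff ≈ 0.569

V̂(ȳ_st) = Σ W_h² (1 − n_h/N_h) s_h²/n_h, with W_h = N_h/N and N = 1860:
  stratum 1: (500/1860)²·(1 − 90/500)·1.8²/90 = 0.00213319
  stratum 2: (200/1860)²·(1 − 9/200)·0.8²/9 = 0.00078519
  stratum 3: (660/1860)²·(1 − 159/660)·0.5²/159 = 0.000150279
  stratum 4: (120/1860)²·(1 − 14/120)·1.6²/14 = 0.000672316
  stratum 5: (380/1860)²·(1 − 26/380)·0.8²/26 = 0.000957123
V_st = 0.0046981
V_srs = (1 − 298/1860)·2.929/298 = 0.00825413
deff = V_st / V_srs = 0.0046981/0.00825413 = 0.5692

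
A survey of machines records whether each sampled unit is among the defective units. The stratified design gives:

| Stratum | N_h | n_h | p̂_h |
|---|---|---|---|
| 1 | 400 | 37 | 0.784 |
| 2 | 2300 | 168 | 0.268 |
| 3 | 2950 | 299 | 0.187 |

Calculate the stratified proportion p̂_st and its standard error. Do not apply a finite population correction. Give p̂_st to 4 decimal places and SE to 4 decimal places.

N = 5650; stratum weights W_h = N_h/N.
p̂_st = Σ W_h p̂_h = (400·0.784 + 2300·0.268 + 2950·0.187)/5650 = 0.26224
V̂(p̂_st) = Σ W_h² p̂_h(1−p̂_h)/(n_h−1):
  stratum 1: (400/5650)²·0.784·0.216/36 = 2.35771e-05
  stratum 2: (2300/5650)²·0.268·0.732/167 = 0.000194665
  stratum 3: (2950/5650)²·0.187·0.813/298 = 0.000139079
V̂(p̂_st) = 0.000357322; SE = √V̂ = 0.018903

p̂_st ≈ 0.2622, SE ≈ 0.0189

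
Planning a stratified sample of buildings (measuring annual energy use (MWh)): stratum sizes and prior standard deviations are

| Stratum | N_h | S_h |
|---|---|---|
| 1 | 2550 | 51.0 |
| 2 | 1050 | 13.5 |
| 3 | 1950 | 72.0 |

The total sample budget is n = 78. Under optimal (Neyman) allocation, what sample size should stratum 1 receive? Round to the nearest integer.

Neyman allocation: n_h = n · N_h S_h / Σ N_i S_i, with n = 78.
  stratum 1: N_h·S_h = 2550·51.0 = 130050.00
  stratum 2: N_h·S_h = 1050·13.5 = 14175.00
  stratum 3: N_h·S_h = 1950·72.0 = 140400.00
Σ N_h S_h = 284625.00
n for stratum 1 = 78·130050.00/284625.00 = 35.640 → 36

36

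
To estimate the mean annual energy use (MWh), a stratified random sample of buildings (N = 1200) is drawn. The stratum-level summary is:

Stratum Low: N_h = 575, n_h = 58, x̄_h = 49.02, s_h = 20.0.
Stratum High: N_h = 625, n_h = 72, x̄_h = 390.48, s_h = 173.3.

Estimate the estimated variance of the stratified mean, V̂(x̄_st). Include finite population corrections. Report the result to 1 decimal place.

V̂(x̄_st) ≈ 101.5

V̂(x̄_st) = Σ W_h² (1 − n_h/N_h) s_h²/n_h, with W_h = N_h/N and N = 1200:
  stratum Low: (575/1200)²·(1 − 58/575)·20.0²/58 = 1.42373
  stratum High: (625/1200)²·(1 − 72/625)·173.3²/72 = 100.117
V̂(x̄_st) = 101.541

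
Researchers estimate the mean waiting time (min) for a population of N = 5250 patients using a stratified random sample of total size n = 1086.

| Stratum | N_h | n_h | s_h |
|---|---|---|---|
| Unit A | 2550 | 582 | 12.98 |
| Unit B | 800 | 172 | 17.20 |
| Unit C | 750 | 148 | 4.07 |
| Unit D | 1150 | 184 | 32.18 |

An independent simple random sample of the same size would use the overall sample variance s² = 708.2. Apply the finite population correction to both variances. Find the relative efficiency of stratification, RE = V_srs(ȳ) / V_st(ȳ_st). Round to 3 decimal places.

V̂(ȳ_st) = Σ W_h² (1 − n_h/N_h) s_h²/n_h, with W_h = N_h/N and N = 5250:
  stratum Unit A: (2550/5250)²·(1 − 582/2550)·12.98²/582 = 0.0527076
  stratum Unit B: (800/5250)²·(1 − 172/800)·17.20²/172 = 0.0313516
  stratum Unit C: (750/5250)²·(1 − 148/750)·4.07²/148 = 0.00183344
  stratum Unit D: (1150/5250)²·(1 − 184/1150)·32.18²/184 = 0.226835
V_st = 0.312728
V_srs = (1 − 1086/5250)·708.2/1086 = 0.517223
Relative efficiency = V_srs / V_st = 0.517223/0.312728 = 1.6539

RE ≈ 1.654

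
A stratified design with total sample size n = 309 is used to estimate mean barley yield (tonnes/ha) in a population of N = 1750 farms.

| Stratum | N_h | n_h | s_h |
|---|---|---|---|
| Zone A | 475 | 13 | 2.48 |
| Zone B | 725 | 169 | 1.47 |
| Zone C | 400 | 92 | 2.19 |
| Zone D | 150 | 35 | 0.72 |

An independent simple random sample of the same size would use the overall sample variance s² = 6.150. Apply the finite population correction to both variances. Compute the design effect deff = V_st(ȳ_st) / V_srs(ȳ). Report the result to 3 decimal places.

V̂(ȳ_st) = Σ W_h² (1 − n_h/N_h) s_h²/n_h, with W_h = N_h/N and N = 1750:
  stratum Zone A: (475/1750)²·(1 − 13/475)·2.48²/13 = 0.0339015
  stratum Zone B: (725/1750)²·(1 − 169/725)·1.47²/169 = 0.001683
  stratum Zone C: (400/1750)²·(1 − 92/400)·2.19²/92 = 0.00209718
  stratum Zone D: (150/1750)²·(1 − 35/150)·0.72²/35 = 8.34276e-05
V_st = 0.0377652
V_srs = (1 − 309/1750)·6.150/309 = 0.0163886
deff = V_st / V_srs = 0.0377652/0.0163886 = 2.3044

deff ≈ 2.304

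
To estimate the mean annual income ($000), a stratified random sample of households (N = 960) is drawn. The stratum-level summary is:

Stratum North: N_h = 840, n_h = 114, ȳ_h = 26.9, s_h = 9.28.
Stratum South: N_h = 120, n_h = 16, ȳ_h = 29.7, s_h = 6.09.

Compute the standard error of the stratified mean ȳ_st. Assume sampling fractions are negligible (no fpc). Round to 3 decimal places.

SE(ȳ_st) ≈ 0.784

V̂(ȳ_st) = Σ W_h² s_h²/n_h, with W_h = N_h/N and N = 960:
  stratum North: (840/960)²·9.28²/114 = 0.578372
  stratum South: (120/960)²·6.09²/16 = 0.0362188
V̂(ȳ_st) = 0.614591
SE(ȳ_st) = √0.614591 = 0.783958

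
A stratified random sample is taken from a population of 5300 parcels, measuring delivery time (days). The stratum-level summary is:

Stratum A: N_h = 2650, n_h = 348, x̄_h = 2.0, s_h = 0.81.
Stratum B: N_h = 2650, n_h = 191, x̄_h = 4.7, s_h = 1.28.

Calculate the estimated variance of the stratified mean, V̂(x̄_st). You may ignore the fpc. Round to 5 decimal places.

V̂(x̄_st) = Σ W_h² s_h²/n_h, with W_h = N_h/N and N = 5300:
  stratum A: (2650/5300)²·0.81²/348 = 0.000471336
  stratum B: (2650/5300)²·1.28²/191 = 0.0021445
V̂(x̄_st) = 0.00261584

V̂(x̄_st) ≈ 0.00262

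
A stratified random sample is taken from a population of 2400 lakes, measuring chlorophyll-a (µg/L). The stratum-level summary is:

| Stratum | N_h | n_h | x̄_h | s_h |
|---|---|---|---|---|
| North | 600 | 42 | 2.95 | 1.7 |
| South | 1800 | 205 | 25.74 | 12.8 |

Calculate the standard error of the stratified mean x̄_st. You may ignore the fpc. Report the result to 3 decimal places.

SE(x̄_st) ≈ 0.674

V̂(x̄_st) = Σ W_h² s_h²/n_h, with W_h = N_h/N and N = 2400:
  stratum North: (600/2400)²·1.7²/42 = 0.0043006
  stratum South: (1800/2400)²·12.8²/205 = 0.449561
V̂(x̄_st) = 0.453862
SE(x̄_st) = √0.453862 = 0.673692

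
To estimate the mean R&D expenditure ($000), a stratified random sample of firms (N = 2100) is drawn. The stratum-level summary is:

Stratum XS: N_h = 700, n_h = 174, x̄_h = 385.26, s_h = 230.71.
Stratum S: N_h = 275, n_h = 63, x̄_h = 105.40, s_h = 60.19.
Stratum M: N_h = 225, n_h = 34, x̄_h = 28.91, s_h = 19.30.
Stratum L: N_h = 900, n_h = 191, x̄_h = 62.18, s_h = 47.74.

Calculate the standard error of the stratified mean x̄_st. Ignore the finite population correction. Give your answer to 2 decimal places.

SE(x̄_st) ≈ 6.11

V̂(x̄_st) = Σ W_h² s_h²/n_h, with W_h = N_h/N and N = 2100:
  stratum XS: (700/2100)²·230.71²/174 = 33.9892
  stratum S: (275/2100)²·60.19²/63 = 0.986132
  stratum M: (225/2100)²·19.30²/34 = 0.125766
  stratum L: (900/2100)²·47.74²/191 = 2.19168
V̂(x̄_st) = 37.2928
SE(x̄_st) = √37.2928 = 6.10678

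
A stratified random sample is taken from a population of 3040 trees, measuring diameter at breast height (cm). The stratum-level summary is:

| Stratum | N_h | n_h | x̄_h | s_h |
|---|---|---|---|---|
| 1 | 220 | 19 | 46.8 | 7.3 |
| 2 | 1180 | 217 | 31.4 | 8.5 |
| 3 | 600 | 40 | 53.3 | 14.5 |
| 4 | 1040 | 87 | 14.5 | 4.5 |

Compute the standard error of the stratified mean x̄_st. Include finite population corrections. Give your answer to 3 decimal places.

V̂(x̄_st) = Σ W_h² (1 − n_h/N_h) s_h²/n_h, with W_h = N_h/N and N = 3040:
  stratum 1: (220/3040)²·(1 − 19/220)·7.3²/19 = 0.0134203
  stratum 2: (1180/3040)²·(1 − 217/1180)·8.5²/217 = 0.0409392
  stratum 3: (600/3040)²·(1 − 40/600)·14.5²/40 = 0.191103
  stratum 4: (1040/3040)²·(1 − 87/1040)·4.5²/87 = 0.0249623
V̂(x̄_st) = 0.270425
SE(x̄_st) = √0.270425 = 0.520024

SE(x̄_st) ≈ 0.520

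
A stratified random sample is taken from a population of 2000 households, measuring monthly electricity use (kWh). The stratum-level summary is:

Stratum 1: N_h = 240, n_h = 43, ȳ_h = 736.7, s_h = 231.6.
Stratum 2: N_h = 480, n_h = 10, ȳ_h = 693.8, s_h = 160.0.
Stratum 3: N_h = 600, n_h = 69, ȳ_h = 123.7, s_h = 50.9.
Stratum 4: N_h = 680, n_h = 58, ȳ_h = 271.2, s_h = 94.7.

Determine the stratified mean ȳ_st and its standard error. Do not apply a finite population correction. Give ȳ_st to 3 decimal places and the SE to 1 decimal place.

ȳ_st ≈ 384.234, SE ≈ 13.7

ȳ_st = Σ W_h ȳ_h = (240·736.7 + 480·693.8 + 600·123.7 + 680·271.2)/2000 = 384.23400
V̂(ȳ_st) = Σ W_h² s_h²/n_h, with W_h = N_h/N and N = 2000:
  stratum 1: (240/2000)²·231.6²/43 = 17.9627
  stratum 2: (480/2000)²·160.0²/10 = 147.456
  stratum 3: (600/2000)²·50.9²/69 = 3.37932
  stratum 4: (680/2000)²·94.7²/58 = 17.8743
V̂(ȳ_st) = 186.672
SE(ȳ_st) = √186.672 = 13.6628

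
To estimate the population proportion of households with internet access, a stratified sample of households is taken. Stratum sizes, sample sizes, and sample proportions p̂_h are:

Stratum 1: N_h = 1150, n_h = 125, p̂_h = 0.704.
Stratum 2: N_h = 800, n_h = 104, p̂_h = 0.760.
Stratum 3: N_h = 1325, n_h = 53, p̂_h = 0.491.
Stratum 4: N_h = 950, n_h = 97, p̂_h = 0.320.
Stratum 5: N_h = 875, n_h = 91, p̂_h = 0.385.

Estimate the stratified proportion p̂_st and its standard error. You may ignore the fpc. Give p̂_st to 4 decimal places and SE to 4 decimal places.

N = 5100; stratum weights W_h = N_h/N.
p̂_st = Σ W_h p̂_h = (1150·0.704 + 800·0.760 + 1325·0.491 + 950·0.320 + 875·0.385)/5100 = 0.53119
V̂(p̂_st) = Σ W_h² p̂_h(1−p̂_h)/(n_h−1):
  stratum 1: (1150/5100)²·0.704·0.296/124 = 8.54472e-05
  stratum 2: (800/5100)²·0.760·0.240/103 = 4.3574e-05
  stratum 3: (1325/5100)²·0.491·0.509/52 = 0.000324405
  stratum 4: (950/5100)²·0.320·0.680/96 = 7.86492e-05
  stratum 5: (875/5100)²·0.385·0.615/90 = 7.74407e-05
V̂(p̂_st) = 0.000609516; SE = √V̂ = 0.0246884

p̂_st ≈ 0.5312, SE ≈ 0.0247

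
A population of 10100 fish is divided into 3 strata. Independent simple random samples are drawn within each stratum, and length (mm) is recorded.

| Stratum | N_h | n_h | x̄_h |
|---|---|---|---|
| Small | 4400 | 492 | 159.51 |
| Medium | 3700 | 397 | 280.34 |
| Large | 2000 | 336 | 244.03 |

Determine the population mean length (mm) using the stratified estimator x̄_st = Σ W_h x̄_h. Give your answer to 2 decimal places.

x̄_st ≈ 220.51

N = Σ N_h = 10100. Stratum weights W_h = N_h/N.
x̄_st = (4400·159.51 + 3700·280.34 + 2000·244.03) / 10100 = 220.5111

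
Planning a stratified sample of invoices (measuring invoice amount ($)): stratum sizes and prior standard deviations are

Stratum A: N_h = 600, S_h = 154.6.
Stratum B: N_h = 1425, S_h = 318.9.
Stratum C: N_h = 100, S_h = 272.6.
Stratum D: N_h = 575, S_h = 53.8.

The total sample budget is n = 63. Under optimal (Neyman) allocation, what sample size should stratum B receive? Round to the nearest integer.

Neyman allocation: n_h = n · N_h S_h / Σ N_i S_i, with n = 63.
  stratum A: N_h·S_h = 600·154.6 = 92760.00
  stratum B: N_h·S_h = 1425·318.9 = 454432.50
  stratum C: N_h·S_h = 100·272.6 = 27260.00
  stratum D: N_h·S_h = 575·53.8 = 30935.00
Σ N_h S_h = 605387.50
n for stratum B = 63·454432.50/605387.50 = 47.291 → 47

47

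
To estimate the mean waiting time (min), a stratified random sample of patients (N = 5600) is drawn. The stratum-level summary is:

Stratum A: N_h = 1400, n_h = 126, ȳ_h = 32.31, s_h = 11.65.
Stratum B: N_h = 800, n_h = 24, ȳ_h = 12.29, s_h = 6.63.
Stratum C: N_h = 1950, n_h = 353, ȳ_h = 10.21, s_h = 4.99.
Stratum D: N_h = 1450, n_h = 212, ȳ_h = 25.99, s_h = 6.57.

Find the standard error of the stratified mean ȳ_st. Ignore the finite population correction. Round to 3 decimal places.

SE(ȳ_st) ≈ 0.356

V̂(ȳ_st) = Σ W_h² s_h²/n_h, with W_h = N_h/N and N = 5600:
  stratum A: (1400/5600)²·11.65²/126 = 0.0673227
  stratum B: (800/5600)²·6.63²/24 = 0.0373783
  stratum C: (1950/5600)²·4.99²/353 = 0.00855302
  stratum D: (1450/5600)²·6.57²/212 = 0.0136507
V̂(ȳ_st) = 0.126905
SE(ȳ_st) = √0.126905 = 0.356237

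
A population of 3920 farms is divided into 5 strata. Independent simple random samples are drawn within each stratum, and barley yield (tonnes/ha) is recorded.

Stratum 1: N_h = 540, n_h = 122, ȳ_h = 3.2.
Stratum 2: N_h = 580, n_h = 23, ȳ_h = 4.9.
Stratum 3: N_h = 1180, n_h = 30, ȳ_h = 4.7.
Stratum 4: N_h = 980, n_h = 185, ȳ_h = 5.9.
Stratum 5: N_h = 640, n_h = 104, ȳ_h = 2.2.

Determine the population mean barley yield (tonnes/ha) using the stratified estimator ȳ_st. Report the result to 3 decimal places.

ȳ_st ≈ 4.415

N = Σ N_h = 3920. Stratum weights W_h = N_h/N.
ȳ_st = (540·3.2 + 580·4.9 + 1180·4.7 + 980·5.9 + 640·2.2) / 3920 = 4.41480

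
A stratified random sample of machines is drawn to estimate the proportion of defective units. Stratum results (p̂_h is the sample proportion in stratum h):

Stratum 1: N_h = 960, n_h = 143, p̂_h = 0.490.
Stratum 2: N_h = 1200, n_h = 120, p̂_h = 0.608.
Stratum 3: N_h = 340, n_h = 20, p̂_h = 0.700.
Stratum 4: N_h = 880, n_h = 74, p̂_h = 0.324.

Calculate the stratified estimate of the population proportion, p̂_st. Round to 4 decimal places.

p̂_st ≈ 0.5098

N = 3380; stratum weights W_h = N_h/N.
p̂_st = Σ W_h p̂_h = (960·0.490 + 1200·0.608 + 340·0.700 + 880·0.324)/3380 = 0.50980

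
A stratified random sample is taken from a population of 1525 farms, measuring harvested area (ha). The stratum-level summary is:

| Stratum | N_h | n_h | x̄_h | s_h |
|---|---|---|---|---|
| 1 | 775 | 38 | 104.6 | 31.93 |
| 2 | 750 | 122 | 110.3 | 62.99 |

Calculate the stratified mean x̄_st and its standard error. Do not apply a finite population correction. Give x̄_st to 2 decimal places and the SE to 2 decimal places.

x̄_st = Σ W_h x̄_h = (775·104.6 + 750·110.3)/1525 = 107.40328
V̂(x̄_st) = Σ W_h² s_h²/n_h, with W_h = N_h/N and N = 1525:
  stratum 1: (775/1525)²·31.93²/38 = 6.92912
  stratum 2: (750/1525)²·62.99²/122 = 7.86622
V̂(x̄_st) = 14.7953
SE(x̄_st) = √14.7953 = 3.84647

x̄_st ≈ 107.40, SE ≈ 3.85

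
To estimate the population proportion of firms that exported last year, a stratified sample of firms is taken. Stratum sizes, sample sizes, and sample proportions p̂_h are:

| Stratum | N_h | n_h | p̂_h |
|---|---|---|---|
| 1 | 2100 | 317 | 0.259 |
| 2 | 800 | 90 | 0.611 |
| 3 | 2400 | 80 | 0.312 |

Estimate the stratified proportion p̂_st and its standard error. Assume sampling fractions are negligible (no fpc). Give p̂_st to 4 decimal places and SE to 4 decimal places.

N = 5300; stratum weights W_h = N_h/N.
p̂_st = Σ W_h p̂_h = (2100·0.259 + 800·0.611 + 2400·0.312)/5300 = 0.33613
V̂(p̂_st) = Σ W_h² p̂_h(1−p̂_h)/(n_h−1):
  stratum 1: (2100/5300)²·0.259·0.741/316 = 9.53494e-05
  stratum 2: (800/5300)²·0.611·0.389/89 = 6.08456e-05
  stratum 3: (2400/5300)²·0.312·0.688/79 = 0.000557169
V̂(p̂_st) = 0.000713364; SE = √V̂ = 0.0267089

p̂_st ≈ 0.3361, SE ≈ 0.0267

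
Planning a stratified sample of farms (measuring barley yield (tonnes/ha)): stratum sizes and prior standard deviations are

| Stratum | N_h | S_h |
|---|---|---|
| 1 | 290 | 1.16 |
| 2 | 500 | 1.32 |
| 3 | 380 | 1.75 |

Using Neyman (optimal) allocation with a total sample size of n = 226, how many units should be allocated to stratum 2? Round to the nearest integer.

Neyman allocation: n_h = n · N_h S_h / Σ N_i S_i, with n = 226.
  stratum 1: N_h·S_h = 290·1.16 = 336.40
  stratum 2: N_h·S_h = 500·1.32 = 660.00
  stratum 3: N_h·S_h = 380·1.75 = 665.00
Σ N_h S_h = 1661.40
n for stratum 2 = 226·660.00/1661.40 = 89.780 → 90

90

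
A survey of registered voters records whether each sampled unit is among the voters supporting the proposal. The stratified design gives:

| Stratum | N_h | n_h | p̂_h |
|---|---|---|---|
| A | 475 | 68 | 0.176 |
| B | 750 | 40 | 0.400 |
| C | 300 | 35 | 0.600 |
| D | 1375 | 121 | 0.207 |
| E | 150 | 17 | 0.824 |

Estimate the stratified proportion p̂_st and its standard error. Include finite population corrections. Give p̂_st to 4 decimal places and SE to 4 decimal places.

p̂_st ≈ 0.3186, SE ≈ 0.0270

N = 3050; stratum weights W_h = N_h/N.
p̂_st = Σ W_h p̂_h = (475·0.176 + 750·0.400 + 300·0.600 + 1375·0.207 + 150·0.824)/3050 = 0.31863
V̂(p̂_st) = Σ W_h² (1 − n_h/N_h) p̂_h(1−p̂_h)/(n_h−1):
  stratum A: (475/3050)²·(1 − 68/475)·0.176·0.824/67 = 4.49835e-05
  stratum B: (750/3050)²·(1 − 40/750)·0.400·0.600/39 = 0.000352263
  stratum C: (300/3050)²·(1 − 35/300)·0.600·0.400/34 = 6.03253e-05
  stratum D: (1375/3050)²·(1 − 121/1375)·0.207·0.793/120 = 0.00025355
  stratum E: (150/3050)²·(1 − 17/150)·0.824·0.176/16 = 1.94385e-05
V̂(p̂_st) = 0.00073056; SE = √V̂ = 0.0270289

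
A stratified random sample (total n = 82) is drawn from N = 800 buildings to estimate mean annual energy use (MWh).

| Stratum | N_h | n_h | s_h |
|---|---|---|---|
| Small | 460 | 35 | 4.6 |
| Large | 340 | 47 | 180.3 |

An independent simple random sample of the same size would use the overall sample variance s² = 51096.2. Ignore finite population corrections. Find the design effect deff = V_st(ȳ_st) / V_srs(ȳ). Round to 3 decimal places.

V̂(ȳ_st) = Σ W_h² s_h²/n_h, with W_h = N_h/N and N = 800:
  stratum Small: (460/800)²·4.6²/35 = 0.199886
  stratum Large: (340/800)²·180.3²/47 = 124.931
V_st = 125.131
V_srs = s²/n = 51096.2/82 = 623.124
deff = V_st / V_srs = 125.131/623.124 = 0.2008

deff ≈ 0.201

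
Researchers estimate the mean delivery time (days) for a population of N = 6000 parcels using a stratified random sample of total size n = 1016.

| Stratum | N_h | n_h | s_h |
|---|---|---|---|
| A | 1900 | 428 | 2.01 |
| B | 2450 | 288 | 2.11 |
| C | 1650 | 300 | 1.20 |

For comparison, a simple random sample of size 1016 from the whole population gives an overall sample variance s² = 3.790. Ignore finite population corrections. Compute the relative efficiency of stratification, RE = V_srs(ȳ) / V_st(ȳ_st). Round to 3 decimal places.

RE ≈ 0.960

V̂(ȳ_st) = Σ W_h² s_h²/n_h, with W_h = N_h/N and N = 6000:
  stratum A: (1900/6000)²·2.01²/428 = 0.000946571
  stratum B: (2450/6000)²·2.11²/288 = 0.00257752
  stratum C: (1650/6000)²·1.20²/300 = 0.000363
V_st = 0.00388709
V_srs = s²/n = 3.790/1016 = 0.00373031
Relative efficiency = V_srs / V_st = 0.00373031/0.00388709 = 0.9597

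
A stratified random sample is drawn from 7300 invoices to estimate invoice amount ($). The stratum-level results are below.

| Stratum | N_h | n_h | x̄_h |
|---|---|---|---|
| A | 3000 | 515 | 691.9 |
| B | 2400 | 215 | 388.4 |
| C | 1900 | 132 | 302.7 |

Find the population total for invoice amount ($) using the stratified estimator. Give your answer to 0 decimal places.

τ̂_st ≈ 3582990

τ̂_st = Σ N_h x̄_h = 3000·691.9 + 2400·388.4 + 1900·302.7 = 3582990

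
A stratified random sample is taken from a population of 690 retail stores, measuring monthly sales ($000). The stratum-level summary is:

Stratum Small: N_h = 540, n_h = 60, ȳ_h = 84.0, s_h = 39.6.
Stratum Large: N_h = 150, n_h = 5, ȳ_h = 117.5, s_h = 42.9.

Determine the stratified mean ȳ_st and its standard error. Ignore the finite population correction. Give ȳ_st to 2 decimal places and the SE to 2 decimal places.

ȳ_st ≈ 91.28, SE ≈ 5.78

ȳ_st = Σ W_h ȳ_h = (540·84.0 + 150·117.5)/690 = 91.28261
V̂(ȳ_st) = Σ W_h² s_h²/n_h, with W_h = N_h/N and N = 690:
  stratum Small: (540/690)²·39.6²/60 = 16.0077
  stratum Large: (150/690)²·42.9²/5 = 17.3952
V̂(ȳ_st) = 33.4029
SE(ȳ_st) = √33.4029 = 5.77952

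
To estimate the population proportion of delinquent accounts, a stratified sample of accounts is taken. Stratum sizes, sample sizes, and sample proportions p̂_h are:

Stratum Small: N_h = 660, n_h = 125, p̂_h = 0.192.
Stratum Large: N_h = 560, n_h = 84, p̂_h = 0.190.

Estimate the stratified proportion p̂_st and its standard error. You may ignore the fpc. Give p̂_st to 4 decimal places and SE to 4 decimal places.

p̂_st ≈ 0.1911, SE ≈ 0.0275

N = 1220; stratum weights W_h = N_h/N.
p̂_st = Σ W_h p̂_h = (660·0.192 + 560·0.190)/1220 = 0.19108
V̂(p̂_st) = Σ W_h² p̂_h(1−p̂_h)/(n_h−1):
  stratum Small: (660/1220)²·0.192·0.808/124 = 0.00036615
  stratum Large: (560/1220)²·0.190·0.810/83 = 0.000390676
V̂(p̂_st) = 0.000756826; SE = √V̂ = 0.0275105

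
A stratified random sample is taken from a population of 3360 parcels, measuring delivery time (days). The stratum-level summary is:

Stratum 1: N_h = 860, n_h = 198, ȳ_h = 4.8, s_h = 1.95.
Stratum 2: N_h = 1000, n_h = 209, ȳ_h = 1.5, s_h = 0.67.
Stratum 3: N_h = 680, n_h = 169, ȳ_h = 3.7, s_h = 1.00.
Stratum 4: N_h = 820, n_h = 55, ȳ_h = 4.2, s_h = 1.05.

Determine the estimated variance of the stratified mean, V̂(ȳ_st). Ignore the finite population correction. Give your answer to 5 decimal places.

V̂(ȳ_st) = Σ W_h² s_h²/n_h, with W_h = N_h/N and N = 3360:
  stratum 1: (860/3360)²·1.95²/198 = 0.00125812
  stratum 2: (1000/3360)²·0.67²/209 = 0.00019025
  stratum 3: (680/3360)²·1.00²/169 = 0.000242355
  stratum 4: (820/3360)²·1.05²/55 = 0.00119389
V̂(ȳ_st) = 0.00288462

V̂(ȳ_st) ≈ 0.00288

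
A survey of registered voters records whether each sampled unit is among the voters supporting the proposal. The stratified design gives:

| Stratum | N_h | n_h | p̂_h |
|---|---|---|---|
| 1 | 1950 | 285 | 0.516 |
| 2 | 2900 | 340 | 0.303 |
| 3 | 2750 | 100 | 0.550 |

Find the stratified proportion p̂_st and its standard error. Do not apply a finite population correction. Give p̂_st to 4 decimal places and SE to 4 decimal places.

N = 7600; stratum weights W_h = N_h/N.
p̂_st = Σ W_h p̂_h = (1950·0.516 + 2900·0.303 + 2750·0.550)/7600 = 0.44703
V̂(p̂_st) = Σ W_h² p̂_h(1−p̂_h)/(n_h−1):
  stratum 1: (1950/7600)²·0.516·0.484/284 = 5.7892e-05
  stratum 2: (2900/7600)²·0.303·0.697/339 = 9.07078e-05
  stratum 3: (2750/7600)²·0.550·0.450/99 = 0.000327324
V̂(p̂_st) = 0.000475924; SE = √V̂ = 0.0218157

p̂_st ≈ 0.4470, SE ≈ 0.0218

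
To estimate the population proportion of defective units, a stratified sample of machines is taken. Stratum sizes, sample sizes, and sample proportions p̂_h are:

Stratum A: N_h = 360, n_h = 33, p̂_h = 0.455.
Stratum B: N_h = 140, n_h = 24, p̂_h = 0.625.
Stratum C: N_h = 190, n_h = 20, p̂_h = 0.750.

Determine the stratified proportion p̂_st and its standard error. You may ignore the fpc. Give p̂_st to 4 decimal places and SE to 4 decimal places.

N = 690; stratum weights W_h = N_h/N.
p̂_st = Σ W_h p̂_h = (360·0.455 + 140·0.625 + 190·0.750)/690 = 0.57072
V̂(p̂_st) = Σ W_h² p̂_h(1−p̂_h)/(n_h−1):
  stratum A: (360/690)²·0.455·0.545/32 = 0.00210943
  stratum B: (140/690)²·0.625·0.375/23 = 0.000419509
  stratum C: (190/690)²·0.750·0.250/19 = 0.000748267
V̂(p̂_st) = 0.0032772; SE = √V̂ = 0.0572469

p̂_st ≈ 0.5707, SE ≈ 0.0572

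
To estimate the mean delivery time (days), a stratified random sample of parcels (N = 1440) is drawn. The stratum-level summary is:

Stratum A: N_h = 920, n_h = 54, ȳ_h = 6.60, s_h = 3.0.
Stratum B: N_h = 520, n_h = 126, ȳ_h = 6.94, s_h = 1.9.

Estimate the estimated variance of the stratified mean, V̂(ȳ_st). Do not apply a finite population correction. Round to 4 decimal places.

V̂(ȳ_st) ≈ 0.0718

V̂(ȳ_st) = Σ W_h² s_h²/n_h, with W_h = N_h/N and N = 1440:
  stratum A: (920/1440)²·3.0²/54 = 0.0680298
  stratum B: (520/1440)²·1.9²/126 = 0.0037361
V̂(ȳ_st) = 0.0717659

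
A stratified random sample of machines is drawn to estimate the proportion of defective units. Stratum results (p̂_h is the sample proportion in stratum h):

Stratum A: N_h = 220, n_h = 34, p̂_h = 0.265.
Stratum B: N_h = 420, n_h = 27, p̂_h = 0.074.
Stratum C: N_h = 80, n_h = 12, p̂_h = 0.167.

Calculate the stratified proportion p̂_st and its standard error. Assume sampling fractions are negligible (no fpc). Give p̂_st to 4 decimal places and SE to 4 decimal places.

N = 720; stratum weights W_h = N_h/N.
p̂_st = Σ W_h p̂_h = (220·0.265 + 420·0.074 + 80·0.167)/720 = 0.14269
V̂(p̂_st) = Σ W_h² p̂_h(1−p̂_h)/(n_h−1):
  stratum A: (220/720)²·0.265·0.735/33 = 0.000551061
  stratum B: (420/720)²·0.074·0.926/26 = 0.000896815
  stratum C: (80/720)²·0.167·0.833/11 = 0.000156129
V̂(p̂_st) = 0.00160401; SE = √V̂ = 0.04005

p̂_st ≈ 0.1427, SE ≈ 0.0401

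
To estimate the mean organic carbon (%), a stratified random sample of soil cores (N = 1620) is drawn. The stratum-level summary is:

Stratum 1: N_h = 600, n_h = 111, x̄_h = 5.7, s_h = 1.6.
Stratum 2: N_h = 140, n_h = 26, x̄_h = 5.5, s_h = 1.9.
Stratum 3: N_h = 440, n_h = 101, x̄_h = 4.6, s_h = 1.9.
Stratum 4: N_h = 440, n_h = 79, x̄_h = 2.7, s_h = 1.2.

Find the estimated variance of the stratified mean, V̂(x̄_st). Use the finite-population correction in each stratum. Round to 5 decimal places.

V̂(x̄_st) ≈ 0.00656

V̂(x̄_st) = Σ W_h² (1 − n_h/N_h) s_h²/n_h, with W_h = N_h/N and N = 1620:
  stratum 1: (600/1620)²·(1 − 111/600)·1.6²/111 = 0.00257838
  stratum 2: (140/1620)²·(1 − 26/140)·1.9²/26 = 0.000844378
  stratum 3: (440/1620)²·(1 − 101/440)·1.9²/101 = 0.00203146
  stratum 4: (440/1620)²·(1 − 79/440)·1.2²/79 = 0.00110323
V̂(x̄_st) = 0.00655745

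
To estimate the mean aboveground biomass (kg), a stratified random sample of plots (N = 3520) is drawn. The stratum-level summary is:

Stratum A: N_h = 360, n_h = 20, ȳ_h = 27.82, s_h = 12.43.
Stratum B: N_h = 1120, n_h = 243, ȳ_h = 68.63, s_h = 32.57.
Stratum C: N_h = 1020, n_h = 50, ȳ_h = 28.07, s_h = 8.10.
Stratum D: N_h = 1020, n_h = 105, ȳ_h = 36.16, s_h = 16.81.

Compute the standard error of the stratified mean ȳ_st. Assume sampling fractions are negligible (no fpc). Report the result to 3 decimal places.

SE(ȳ_st) ≈ 0.927

V̂(ȳ_st) = Σ W_h² s_h²/n_h, with W_h = N_h/N and N = 3520:
  stratum A: (360/3520)²·12.43²/20 = 0.0808038
  stratum B: (1120/3520)²·32.57²/243 = 0.441957
  stratum C: (1020/3520)²·8.10²/50 = 0.110183
  stratum D: (1020/3520)²·16.81²/105 = 0.225975
V̂(ȳ_st) = 0.858919
SE(ȳ_st) = √0.858919 = 0.926779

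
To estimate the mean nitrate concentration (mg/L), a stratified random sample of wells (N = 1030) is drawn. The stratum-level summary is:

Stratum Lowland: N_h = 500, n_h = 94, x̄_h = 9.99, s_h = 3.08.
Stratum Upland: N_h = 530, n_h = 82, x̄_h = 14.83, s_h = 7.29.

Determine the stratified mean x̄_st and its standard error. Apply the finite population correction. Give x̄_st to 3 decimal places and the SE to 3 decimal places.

x̄_st = Σ W_h x̄_h = (500·9.99 + 530·14.83)/1030 = 12.48049
V̂(x̄_st) = Σ W_h² (1 − n_h/N_h) s_h²/n_h, with W_h = N_h/N and N = 1030:
  stratum Lowland: (500/1030)²·(1 − 94/500)·3.08²/94 = 0.0193106
  stratum Upland: (530/1030)²·(1 − 82/530)·7.29²/82 = 0.145051
V̂(x̄_st) = 0.164362
SE(x̄_st) = √0.164362 = 0.405415

x̄_st ≈ 12.480, SE ≈ 0.405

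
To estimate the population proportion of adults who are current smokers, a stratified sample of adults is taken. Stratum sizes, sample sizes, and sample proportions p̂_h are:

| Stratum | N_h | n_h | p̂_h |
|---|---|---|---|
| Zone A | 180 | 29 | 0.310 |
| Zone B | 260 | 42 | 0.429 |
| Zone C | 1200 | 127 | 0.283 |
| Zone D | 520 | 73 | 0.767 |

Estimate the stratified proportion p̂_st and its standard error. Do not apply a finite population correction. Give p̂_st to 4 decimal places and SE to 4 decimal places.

N = 2160; stratum weights W_h = N_h/N.
p̂_st = Σ W_h p̂_h = (180·0.310 + 260·0.429 + 1200·0.283 + 520·0.767)/2160 = 0.41934
V̂(p̂_st) = Σ W_h² p̂_h(1−p̂_h)/(n_h−1):
  stratum Zone A: (180/2160)²·0.310·0.690/28 = 5.30506e-05
  stratum Zone B: (260/2160)²·0.429·0.571/41 = 8.65663e-05
  stratum Zone C: (1200/2160)²·0.283·0.717/126 = 0.000497039
  stratum Zone D: (520/2160)²·0.767·0.233/72 = 0.000143853
V̂(p̂_st) = 0.000780508; SE = √V̂ = 0.0279376

p̂_st ≈ 0.4193, SE ≈ 0.0279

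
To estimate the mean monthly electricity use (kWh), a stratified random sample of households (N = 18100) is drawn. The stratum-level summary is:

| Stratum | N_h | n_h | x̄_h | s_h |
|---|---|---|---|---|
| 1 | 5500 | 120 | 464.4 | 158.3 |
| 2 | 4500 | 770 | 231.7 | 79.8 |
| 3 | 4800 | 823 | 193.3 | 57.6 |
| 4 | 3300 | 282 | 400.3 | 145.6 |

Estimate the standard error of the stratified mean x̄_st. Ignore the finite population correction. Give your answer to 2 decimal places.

V̂(x̄_st) = Σ W_h² s_h²/n_h, with W_h = N_h/N and N = 18100:
  stratum 1: (5500/18100)²·158.3²/120 = 19.2819
  stratum 2: (4500/18100)²·79.8²/770 = 0.511191
  stratum 3: (4800/18100)²·57.6²/823 = 0.283511
  stratum 4: (3300/18100)²·145.6²/282 = 2.49887
V̂(x̄_st) = 22.5754
SE(x̄_st) = √22.5754 = 4.75136

SE(x̄_st) ≈ 4.75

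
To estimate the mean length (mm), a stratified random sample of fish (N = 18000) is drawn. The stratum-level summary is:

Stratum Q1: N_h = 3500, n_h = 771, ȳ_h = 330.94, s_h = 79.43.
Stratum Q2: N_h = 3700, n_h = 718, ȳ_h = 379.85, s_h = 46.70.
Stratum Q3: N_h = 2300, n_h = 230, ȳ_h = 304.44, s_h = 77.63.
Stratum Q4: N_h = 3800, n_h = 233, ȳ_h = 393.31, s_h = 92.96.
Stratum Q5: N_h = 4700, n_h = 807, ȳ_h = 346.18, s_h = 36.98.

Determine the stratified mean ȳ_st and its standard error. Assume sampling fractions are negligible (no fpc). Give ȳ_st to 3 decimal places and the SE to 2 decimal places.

ȳ_st = Σ W_h ȳ_h = (3500·330.94 + 3700·379.85 + 2300·304.44 + 3800·393.31 + 4700·346.18)/18000 = 354.75394
V̂(ȳ_st) = Σ W_h² s_h²/n_h, with W_h = N_h/N and N = 18000:
  stratum Q1: (3500/18000)²·79.43²/771 = 0.30939
  stratum Q2: (3700/18000)²·46.70²/718 = 0.128342
  stratum Q3: (2300/18000)²·77.63²/230 = 0.427801
  stratum Q4: (3800/18000)²·92.96²/233 = 1.65295
  stratum Q5: (4700/18000)²·36.98²/807 = 0.115534
V̂(ȳ_st) = 2.63401
SE(ȳ_st) = √2.63401 = 1.62296

ȳ_st ≈ 354.754, SE ≈ 1.62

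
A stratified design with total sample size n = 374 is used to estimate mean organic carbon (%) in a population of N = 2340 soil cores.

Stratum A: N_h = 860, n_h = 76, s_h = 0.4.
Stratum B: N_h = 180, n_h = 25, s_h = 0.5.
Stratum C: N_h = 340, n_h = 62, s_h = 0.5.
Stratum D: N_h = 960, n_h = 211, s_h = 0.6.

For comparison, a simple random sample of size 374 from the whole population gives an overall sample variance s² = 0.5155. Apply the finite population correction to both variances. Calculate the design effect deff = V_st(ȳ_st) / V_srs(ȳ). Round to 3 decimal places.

V̂(ȳ_st) = Σ W_h² (1 − n_h/N_h) s_h²/n_h, with W_h = N_h/N and N = 2340:
  stratum A: (860/2340)²·(1 − 76/860)·0.4²/76 = 0.000259232
  stratum B: (180/2340)²·(1 − 25/180)·0.5²/25 = 5.09533e-05
  stratum C: (340/2340)²·(1 − 62/340)·0.5²/62 = 6.9605e-05
  stratum D: (960/2340)²·(1 − 211/960)·0.6²/211 = 0.000224048
V_st = 0.000603839
V_srs = (1 − 374/2340)·0.5155/374 = 0.00115804
deff = V_st / V_srs = 0.000603839/0.00115804 = 0.5214

deff ≈ 0.521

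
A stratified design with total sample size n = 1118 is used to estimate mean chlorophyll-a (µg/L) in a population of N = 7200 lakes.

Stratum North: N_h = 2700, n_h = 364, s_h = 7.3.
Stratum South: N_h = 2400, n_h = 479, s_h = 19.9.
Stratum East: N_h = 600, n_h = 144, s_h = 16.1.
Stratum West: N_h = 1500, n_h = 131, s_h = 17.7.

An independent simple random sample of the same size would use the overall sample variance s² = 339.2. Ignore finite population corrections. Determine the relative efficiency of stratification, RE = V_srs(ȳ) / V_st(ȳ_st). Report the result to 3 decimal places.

V̂(ȳ_st) = Σ W_h² s_h²/n_h, with W_h = N_h/N and N = 7200:
  stratum North: (2700/7200)²·7.3²/364 = 0.0205877
  stratum South: (2400/7200)²·19.9²/479 = 0.0918604
  stratum East: (600/7200)²·16.1²/144 = 0.0125005
  stratum West: (1500/7200)²·17.7²/131 = 0.103799
V_st = 0.228747
V_srs = s²/n = 339.2/1118 = 0.303399
Relative efficiency = V_srs / V_st = 0.303399/0.228747 = 1.3263

RE ≈ 1.326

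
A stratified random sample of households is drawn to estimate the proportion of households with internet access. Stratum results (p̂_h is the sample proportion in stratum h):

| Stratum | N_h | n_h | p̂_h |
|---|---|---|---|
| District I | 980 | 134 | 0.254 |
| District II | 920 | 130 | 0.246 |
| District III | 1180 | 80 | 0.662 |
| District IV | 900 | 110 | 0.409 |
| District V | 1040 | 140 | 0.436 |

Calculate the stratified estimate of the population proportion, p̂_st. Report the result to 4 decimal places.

N = 5020; stratum weights W_h = N_h/N.
p̂_st = Σ W_h p̂_h = (980·0.254 + 920·0.246 + 1180·0.662 + 900·0.409 + 1040·0.436)/5020 = 0.41393

p̂_st ≈ 0.4139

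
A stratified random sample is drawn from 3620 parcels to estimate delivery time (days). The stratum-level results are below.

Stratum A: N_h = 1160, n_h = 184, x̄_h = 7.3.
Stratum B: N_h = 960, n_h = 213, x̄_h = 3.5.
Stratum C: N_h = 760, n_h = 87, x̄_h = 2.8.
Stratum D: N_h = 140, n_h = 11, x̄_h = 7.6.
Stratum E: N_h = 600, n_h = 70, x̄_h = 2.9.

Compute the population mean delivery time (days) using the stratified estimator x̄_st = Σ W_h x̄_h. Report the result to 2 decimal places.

x̄_st ≈ 4.63

N = Σ N_h = 3620. Stratum weights W_h = N_h/N.
x̄_st = (1160·7.3 + 960·3.5 + 760·2.8 + 140·7.6 + 600·2.9) / 3620 = 4.6298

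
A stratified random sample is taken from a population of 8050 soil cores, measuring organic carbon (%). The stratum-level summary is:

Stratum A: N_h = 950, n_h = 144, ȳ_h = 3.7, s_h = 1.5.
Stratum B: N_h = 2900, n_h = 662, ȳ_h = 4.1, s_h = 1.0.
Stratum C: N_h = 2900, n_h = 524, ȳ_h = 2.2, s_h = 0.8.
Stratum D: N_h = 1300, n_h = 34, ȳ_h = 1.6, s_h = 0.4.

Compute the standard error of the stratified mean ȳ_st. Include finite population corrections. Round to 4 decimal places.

V̂(ȳ_st) = Σ W_h² (1 − n_h/N_h) s_h²/n_h, with W_h = N_h/N and N = 8050:
  stratum A: (950/8050)²·(1 − 144/950)·1.5²/144 = 0.000184623
  stratum B: (2900/8050)²·(1 − 662/2900)·1.0²/662 = 0.000151289
  stratum C: (2900/8050)²·(1 − 524/2900)·0.8²/524 = 0.000129868
  stratum D: (1300/8050)²·(1 − 34/1300)·0.4²/34 = 0.000119516
V̂(ȳ_st) = 0.000585297
SE(ȳ_st) = √0.000585297 = 0.0241929

SE(ȳ_st) ≈ 0.0242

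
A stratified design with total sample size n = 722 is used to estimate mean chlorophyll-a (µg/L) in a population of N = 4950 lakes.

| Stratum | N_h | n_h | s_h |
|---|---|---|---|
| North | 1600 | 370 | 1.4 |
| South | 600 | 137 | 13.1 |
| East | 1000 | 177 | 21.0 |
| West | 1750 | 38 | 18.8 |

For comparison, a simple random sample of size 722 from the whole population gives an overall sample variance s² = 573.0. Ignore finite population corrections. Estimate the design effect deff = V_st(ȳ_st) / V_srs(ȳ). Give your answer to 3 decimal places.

deff ≈ 1.617

V̂(ȳ_st) = Σ W_h² s_h²/n_h, with W_h = N_h/N and N = 4950:
  stratum North: (1600/4950)²·1.4²/370 = 0.000553457
  stratum South: (600/4950)²·13.1²/137 = 0.0184041
  stratum East: (1000/4950)²·21.0²/177 = 0.101685
  stratum West: (1750/4950)²·18.8²/38 = 1.16251
V_st = 1.28316
V_srs = s²/n = 573.0/722 = 0.793629
deff = V_st / V_srs = 1.28316/0.793629 = 1.6168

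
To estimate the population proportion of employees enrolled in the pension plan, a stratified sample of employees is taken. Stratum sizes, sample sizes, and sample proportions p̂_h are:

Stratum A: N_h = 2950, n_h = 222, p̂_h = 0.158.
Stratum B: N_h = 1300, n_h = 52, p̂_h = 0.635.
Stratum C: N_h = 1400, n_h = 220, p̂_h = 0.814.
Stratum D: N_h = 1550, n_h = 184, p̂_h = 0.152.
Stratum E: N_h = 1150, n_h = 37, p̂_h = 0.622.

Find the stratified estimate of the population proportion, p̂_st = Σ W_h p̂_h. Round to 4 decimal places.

p̂_st ≈ 0.4050

N = 8350; stratum weights W_h = N_h/N.
p̂_st = Σ W_h p̂_h = (2950·0.158 + 1300·0.635 + 1400·0.814 + 1550·0.152 + 1150·0.622)/8350 = 0.40504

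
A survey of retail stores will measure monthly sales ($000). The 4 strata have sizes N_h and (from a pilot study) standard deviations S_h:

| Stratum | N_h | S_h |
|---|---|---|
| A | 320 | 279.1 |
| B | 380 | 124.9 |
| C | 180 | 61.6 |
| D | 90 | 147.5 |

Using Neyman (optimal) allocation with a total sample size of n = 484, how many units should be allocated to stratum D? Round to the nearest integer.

40

Neyman allocation: n_h = n · N_h S_h / Σ N_i S_i, with n = 484.
  stratum A: N_h·S_h = 320·279.1 = 89312.00
  stratum B: N_h·S_h = 380·124.9 = 47462.00
  stratum C: N_h·S_h = 180·61.6 = 11088.00
  stratum D: N_h·S_h = 90·147.5 = 13275.00
Σ N_h S_h = 161137.00
n for stratum D = 484·13275.00/161137.00 = 39.874 → 40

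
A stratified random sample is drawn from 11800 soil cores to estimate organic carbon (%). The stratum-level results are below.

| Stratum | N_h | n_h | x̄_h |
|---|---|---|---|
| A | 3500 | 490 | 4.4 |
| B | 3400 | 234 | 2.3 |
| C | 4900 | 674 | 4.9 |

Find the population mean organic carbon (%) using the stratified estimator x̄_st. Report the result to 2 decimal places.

N = Σ N_h = 11800. Stratum weights W_h = N_h/N.
x̄_st = (3500·4.4 + 3400·2.3 + 4900·4.9) / 11800 = 4.0025

x̄_st ≈ 4.00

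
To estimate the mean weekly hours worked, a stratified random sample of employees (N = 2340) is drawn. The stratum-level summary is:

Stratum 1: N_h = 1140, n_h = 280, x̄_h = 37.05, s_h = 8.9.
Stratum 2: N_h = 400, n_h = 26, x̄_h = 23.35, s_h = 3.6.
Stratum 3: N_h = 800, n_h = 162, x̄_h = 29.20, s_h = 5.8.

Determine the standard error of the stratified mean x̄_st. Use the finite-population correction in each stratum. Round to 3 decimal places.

SE(x̄_st) ≈ 0.289

V̂(x̄_st) = Σ W_h² (1 − n_h/N_h) s_h²/n_h, with W_h = N_h/N and N = 2340:
  stratum 1: (1140/2340)²·(1 − 280/1140)·8.9²/280 = 0.0506516
  stratum 2: (400/2340)²·(1 − 26/400)·3.6²/26 = 0.0136186
  stratum 3: (800/2340)²·(1 − 162/800)·5.8²/162 = 0.0193562
V̂(x̄_st) = 0.0836264
SE(x̄_st) = √0.0836264 = 0.289182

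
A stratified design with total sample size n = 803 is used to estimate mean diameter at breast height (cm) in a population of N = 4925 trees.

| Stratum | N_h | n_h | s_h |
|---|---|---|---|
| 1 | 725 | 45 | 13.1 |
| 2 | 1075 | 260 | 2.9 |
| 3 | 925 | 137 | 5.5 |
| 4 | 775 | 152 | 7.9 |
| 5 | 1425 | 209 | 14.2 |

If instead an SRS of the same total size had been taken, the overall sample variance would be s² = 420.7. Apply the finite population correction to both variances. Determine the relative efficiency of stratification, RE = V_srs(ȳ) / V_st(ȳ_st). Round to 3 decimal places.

RE ≈ 2.700

V̂(ȳ_st) = Σ W_h² (1 − n_h/N_h) s_h²/n_h, with W_h = N_h/N and N = 4925:
  stratum 1: (725/4925)²·(1 − 45/725)·13.1²/45 = 0.0775112
  stratum 2: (1075/4925)²·(1 − 260/1075)·2.9²/260 = 0.00116836
  stratum 3: (925/4925)²·(1 − 137/925)·5.5²/137 = 0.0066353
  stratum 4: (775/4925)²·(1 − 152/775)·7.9²/152 = 0.00817312
  stratum 5: (1425/4925)²·(1 − 209/1425)·14.2²/209 = 0.0689233
V_st = 0.162411
V_srs = (1 − 803/4925)·420.7/803 = 0.438489
Relative efficiency = V_srs / V_st = 0.438489/0.162411 = 2.6999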